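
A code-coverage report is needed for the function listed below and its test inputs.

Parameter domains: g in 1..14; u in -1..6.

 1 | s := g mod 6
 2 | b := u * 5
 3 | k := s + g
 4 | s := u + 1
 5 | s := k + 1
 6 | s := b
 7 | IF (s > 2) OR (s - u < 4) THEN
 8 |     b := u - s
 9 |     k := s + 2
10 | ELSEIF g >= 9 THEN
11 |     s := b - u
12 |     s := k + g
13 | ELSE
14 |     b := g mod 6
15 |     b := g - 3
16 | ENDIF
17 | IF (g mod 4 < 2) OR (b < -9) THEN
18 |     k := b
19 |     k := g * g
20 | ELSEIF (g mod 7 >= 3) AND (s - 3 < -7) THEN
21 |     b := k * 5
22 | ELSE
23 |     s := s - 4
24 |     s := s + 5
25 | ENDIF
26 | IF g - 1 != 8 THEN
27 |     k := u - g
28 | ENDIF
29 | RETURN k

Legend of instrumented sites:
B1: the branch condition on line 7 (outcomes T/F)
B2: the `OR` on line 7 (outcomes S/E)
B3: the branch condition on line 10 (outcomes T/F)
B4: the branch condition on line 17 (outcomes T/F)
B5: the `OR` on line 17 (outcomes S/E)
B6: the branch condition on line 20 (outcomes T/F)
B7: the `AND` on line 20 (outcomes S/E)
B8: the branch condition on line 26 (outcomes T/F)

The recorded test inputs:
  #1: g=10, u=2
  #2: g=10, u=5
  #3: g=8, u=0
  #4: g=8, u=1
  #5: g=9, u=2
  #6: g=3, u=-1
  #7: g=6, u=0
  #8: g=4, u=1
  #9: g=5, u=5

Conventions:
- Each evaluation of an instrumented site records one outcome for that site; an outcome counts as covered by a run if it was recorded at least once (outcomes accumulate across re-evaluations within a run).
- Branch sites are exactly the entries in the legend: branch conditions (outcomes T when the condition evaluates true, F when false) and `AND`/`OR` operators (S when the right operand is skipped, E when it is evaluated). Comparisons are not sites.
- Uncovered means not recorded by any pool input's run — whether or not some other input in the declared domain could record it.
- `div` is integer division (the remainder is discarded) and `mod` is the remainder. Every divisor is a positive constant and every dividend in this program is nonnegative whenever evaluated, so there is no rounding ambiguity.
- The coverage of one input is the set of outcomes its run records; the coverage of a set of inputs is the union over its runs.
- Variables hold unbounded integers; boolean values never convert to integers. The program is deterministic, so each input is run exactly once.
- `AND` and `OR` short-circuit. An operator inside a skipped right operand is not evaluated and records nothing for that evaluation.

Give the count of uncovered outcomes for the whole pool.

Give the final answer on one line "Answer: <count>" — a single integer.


test 1 (g=10, u=2) fires B2->S, B1->T, B5->E, B4->F, B7->E, B6->F, B8->T; hits B1=T, B2=S, B4=F, B5=E, B6=F, B7=E, B8=T
test 2 (g=10, u=5) fires B2->S, B1->T, B5->E, B4->T, B8->T; hits B1=T, B2=S, B4=T, B5=E, B8=T
test 3 (g=8, u=0) fires B2->E, B1->T, B5->S, B4->T, B8->T; hits B1=T, B2=E, B4=T, B5=S, B8=T
test 4 (g=8, u=1) fires B2->S, B1->T, B5->S, B4->T, B8->T; hits B1=T, B2=S, B4=T, B5=S, B8=T
test 5 (g=9, u=2) fires B2->S, B1->T, B5->S, B4->T, B8->F; hits B1=T, B2=S, B4=T, B5=S, B8=F
test 6 (g=3, u=-1) fires B2->E, B1->T, B5->E, B4->F, B7->E, B6->T, B8->T; hits B1=T, B2=E, B4=F, B5=E, B6=T, B7=E, B8=T
test 7 (g=6, u=0) fires B2->E, B1->T, B5->E, B4->F, B7->E, B6->F, B8->T; hits B1=T, B2=E, B4=F, B5=E, B6=F, B7=E, B8=T
test 8 (g=4, u=1) fires B2->S, B1->T, B5->S, B4->T, B8->T; hits B1=T, B2=S, B4=T, B5=S, B8=T
test 9 (g=5, u=5) fires B2->S, B1->T, B5->S, B4->T, B8->T; hits B1=T, B2=S, B4=T, B5=S, B8=T
union over the pool: B1=T, B2=S, B2=E, B4=T, B4=F, B5=S, B5=E, B6=T, B6=F, B7=E, B8=T, B8=F
uncovered (4 of 16): B1=F, B3=T, B3=F, B7=S
Answer: 4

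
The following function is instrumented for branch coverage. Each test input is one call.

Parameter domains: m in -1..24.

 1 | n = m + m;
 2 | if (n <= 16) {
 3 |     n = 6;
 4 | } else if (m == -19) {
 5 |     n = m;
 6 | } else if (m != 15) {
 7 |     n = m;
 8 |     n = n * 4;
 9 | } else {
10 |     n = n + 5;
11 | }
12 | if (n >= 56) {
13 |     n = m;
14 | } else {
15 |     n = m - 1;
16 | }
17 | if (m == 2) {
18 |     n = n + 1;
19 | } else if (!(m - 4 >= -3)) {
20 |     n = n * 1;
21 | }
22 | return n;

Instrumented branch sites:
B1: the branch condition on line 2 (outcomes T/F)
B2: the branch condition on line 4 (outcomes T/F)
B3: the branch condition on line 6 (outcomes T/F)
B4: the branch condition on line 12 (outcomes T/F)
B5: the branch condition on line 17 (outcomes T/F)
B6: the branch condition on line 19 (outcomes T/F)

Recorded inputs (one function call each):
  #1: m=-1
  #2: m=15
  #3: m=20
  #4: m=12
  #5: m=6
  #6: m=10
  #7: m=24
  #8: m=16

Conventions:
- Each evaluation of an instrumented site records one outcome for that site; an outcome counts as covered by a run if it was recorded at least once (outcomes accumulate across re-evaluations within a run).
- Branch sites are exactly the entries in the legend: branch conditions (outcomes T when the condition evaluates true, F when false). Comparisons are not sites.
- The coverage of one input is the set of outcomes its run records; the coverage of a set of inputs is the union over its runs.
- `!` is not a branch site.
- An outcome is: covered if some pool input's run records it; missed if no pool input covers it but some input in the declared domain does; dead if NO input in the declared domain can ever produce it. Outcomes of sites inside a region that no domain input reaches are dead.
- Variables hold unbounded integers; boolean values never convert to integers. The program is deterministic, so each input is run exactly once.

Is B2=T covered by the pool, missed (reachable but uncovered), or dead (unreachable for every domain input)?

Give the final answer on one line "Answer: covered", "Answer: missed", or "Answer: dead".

no pool input records B2=T
checking all 26 inputs in the declared domain: B2=T is never recorded -> dead

Answer: dead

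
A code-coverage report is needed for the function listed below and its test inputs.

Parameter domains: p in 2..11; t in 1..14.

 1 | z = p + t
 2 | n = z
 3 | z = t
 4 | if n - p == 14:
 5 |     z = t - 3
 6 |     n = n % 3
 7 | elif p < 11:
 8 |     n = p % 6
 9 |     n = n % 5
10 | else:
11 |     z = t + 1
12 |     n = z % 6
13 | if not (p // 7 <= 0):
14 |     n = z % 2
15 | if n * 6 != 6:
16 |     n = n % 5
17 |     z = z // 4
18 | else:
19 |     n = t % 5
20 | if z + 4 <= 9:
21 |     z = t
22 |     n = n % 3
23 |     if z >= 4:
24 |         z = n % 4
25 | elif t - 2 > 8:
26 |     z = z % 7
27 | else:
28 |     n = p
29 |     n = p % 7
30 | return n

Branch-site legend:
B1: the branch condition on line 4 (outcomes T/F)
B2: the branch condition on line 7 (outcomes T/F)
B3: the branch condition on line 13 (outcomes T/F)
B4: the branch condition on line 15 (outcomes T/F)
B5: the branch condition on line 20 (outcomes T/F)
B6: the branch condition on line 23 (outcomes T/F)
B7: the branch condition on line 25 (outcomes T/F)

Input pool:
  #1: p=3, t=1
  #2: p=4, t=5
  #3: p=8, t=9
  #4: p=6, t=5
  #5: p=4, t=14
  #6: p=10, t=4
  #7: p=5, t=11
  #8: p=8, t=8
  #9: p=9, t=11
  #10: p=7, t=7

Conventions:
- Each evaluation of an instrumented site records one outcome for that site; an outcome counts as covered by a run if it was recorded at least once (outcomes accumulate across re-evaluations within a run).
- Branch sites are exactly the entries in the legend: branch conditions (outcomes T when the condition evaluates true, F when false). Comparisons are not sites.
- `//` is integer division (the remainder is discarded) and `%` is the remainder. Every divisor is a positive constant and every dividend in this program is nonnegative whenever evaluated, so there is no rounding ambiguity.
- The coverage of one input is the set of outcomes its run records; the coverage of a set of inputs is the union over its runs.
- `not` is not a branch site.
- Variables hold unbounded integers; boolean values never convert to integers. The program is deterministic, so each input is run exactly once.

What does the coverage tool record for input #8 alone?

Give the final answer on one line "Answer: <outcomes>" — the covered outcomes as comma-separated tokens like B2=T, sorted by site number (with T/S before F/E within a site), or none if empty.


Tracing the run of input #8 (p=8, t=8):
  B1->F, B2->T, B3->T, B4->T, B5->T, B6->T
distinct outcomes covered: B1=F, B2=T, B3=T, B4=T, B5=T, B6=T
Answer: B1=F, B2=T, B3=T, B4=T, B5=T, B6=T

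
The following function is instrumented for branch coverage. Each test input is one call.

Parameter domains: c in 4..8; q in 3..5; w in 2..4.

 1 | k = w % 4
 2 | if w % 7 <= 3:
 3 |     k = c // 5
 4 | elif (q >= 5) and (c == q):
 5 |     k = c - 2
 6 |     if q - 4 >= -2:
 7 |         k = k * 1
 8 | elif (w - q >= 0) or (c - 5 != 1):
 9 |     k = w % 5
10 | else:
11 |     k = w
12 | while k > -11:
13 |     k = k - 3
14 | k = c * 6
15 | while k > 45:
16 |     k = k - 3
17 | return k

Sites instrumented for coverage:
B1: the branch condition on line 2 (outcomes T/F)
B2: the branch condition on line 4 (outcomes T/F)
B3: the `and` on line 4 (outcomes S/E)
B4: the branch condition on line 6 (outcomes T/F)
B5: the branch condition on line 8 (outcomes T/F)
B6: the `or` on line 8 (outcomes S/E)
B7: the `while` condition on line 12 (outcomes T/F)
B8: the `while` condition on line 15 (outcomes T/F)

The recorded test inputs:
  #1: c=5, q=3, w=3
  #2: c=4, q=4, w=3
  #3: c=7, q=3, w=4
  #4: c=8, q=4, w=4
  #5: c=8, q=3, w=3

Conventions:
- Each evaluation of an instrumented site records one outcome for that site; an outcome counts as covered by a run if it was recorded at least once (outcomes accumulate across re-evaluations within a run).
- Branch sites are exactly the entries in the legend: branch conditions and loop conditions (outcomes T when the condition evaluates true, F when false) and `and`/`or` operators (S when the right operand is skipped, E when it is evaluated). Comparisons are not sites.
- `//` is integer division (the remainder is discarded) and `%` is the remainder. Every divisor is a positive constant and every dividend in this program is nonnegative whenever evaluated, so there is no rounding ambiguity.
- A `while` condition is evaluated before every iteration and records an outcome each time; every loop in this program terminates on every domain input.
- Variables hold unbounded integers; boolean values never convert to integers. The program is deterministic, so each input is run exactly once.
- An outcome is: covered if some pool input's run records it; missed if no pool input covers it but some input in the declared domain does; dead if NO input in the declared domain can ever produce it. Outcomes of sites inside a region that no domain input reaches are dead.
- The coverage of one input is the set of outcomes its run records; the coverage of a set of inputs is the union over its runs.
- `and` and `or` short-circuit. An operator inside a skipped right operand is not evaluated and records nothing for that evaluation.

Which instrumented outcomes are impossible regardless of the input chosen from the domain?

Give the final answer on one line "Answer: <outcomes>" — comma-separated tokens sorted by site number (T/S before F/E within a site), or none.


checking every outcome against all 45 domain inputs:
  B4=F: no domain input ever produces it -> dead
  reachable outcomes have witnesses, e.g. B1=T (e.g. c=4, q=3, w=2), B1=F (e.g. c=4, q=3, w=4), B2=T (e.g. c=5, q=5, w=4), B2=F (e.g. c=4, q=3, w=4)
Answer: B4=F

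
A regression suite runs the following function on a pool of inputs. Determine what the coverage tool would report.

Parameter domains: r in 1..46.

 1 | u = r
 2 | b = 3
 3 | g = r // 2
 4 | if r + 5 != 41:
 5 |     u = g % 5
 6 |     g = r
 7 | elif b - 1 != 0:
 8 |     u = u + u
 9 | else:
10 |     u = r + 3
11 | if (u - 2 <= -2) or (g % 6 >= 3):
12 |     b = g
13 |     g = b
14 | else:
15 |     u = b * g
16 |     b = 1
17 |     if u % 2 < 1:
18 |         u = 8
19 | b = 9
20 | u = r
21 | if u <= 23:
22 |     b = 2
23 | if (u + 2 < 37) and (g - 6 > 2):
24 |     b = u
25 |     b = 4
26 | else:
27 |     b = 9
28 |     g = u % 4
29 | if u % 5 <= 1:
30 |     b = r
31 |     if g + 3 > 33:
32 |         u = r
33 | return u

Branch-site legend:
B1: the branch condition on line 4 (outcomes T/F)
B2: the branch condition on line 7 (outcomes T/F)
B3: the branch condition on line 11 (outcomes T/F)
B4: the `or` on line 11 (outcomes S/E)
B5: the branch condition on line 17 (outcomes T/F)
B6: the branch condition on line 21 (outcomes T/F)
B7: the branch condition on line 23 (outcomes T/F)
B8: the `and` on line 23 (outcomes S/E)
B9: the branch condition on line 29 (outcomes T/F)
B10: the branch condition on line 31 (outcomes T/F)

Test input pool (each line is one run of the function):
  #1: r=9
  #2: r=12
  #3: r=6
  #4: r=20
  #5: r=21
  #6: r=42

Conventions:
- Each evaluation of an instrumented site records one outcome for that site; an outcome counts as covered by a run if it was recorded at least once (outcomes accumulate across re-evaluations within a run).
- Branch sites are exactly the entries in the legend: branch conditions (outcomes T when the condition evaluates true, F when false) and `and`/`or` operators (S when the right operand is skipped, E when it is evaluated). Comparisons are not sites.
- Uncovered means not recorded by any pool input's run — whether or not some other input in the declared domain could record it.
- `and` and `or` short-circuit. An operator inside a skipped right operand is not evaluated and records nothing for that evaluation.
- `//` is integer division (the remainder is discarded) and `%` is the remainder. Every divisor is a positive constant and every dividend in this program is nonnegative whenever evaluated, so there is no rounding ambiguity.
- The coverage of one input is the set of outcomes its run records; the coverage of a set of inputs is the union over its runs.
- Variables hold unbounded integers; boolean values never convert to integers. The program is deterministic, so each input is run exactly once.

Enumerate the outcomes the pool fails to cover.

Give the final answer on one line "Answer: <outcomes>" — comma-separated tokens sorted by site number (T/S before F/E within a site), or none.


run #1 (r=9) runs B1->T, B4->E, B3->T, B6->T, B8->E, B7->T, B9->F; records B1=T, B3=T, B4=E, B6=T, B7=T, B8=E, B9=F
run #2 (r=12) runs B1->T, B4->E, B3->F, B5->T, B6->T, B8->E, B7->T, B9->F; records B1=T, B3=F, B4=E, B5=T, B6=T, B7=T, B8=E, B9=F
run #3 (r=6) runs B1->T, B4->E, B3->F, B5->T, B6->T, B8->E, B7->F, B9->T, B10->F; records B1=T, B3=F, B4=E, B5=T, B6=T, B7=F, B8=E, B9=T, B10=F
run #4 (r=20) runs B1->T, B4->S, B3->T, B6->T, B8->E, B7->T, B9->T, B10->F; records B1=T, B3=T, B4=S, B6=T, B7=T, B8=E, B9=T, B10=F
run #5 (r=21) runs B1->T, B4->S, B3->T, B6->T, B8->E, B7->T, B9->T, B10->F; records B1=T, B3=T, B4=S, B6=T, B7=T, B8=E, B9=T, B10=F
run #6 (r=42) runs B1->T, B4->E, B3->F, B5->T, B6->F, B8->S, B7->F, B9->F; records B1=T, B3=F, B4=E, B5=T, B6=F, B7=F, B8=S, B9=F
union over the pool: B1=T, B3=T, B3=F, B4=S, B4=E, B5=T, B6=T, B6=F, B7=T, B7=F, B8=S, B8=E, B9=T, B9=F, B10=F
uncovered (5 of 20): B1=F, B2=T, B2=F, B5=F, B10=T
Answer: B1=F, B2=T, B2=F, B5=F, B10=T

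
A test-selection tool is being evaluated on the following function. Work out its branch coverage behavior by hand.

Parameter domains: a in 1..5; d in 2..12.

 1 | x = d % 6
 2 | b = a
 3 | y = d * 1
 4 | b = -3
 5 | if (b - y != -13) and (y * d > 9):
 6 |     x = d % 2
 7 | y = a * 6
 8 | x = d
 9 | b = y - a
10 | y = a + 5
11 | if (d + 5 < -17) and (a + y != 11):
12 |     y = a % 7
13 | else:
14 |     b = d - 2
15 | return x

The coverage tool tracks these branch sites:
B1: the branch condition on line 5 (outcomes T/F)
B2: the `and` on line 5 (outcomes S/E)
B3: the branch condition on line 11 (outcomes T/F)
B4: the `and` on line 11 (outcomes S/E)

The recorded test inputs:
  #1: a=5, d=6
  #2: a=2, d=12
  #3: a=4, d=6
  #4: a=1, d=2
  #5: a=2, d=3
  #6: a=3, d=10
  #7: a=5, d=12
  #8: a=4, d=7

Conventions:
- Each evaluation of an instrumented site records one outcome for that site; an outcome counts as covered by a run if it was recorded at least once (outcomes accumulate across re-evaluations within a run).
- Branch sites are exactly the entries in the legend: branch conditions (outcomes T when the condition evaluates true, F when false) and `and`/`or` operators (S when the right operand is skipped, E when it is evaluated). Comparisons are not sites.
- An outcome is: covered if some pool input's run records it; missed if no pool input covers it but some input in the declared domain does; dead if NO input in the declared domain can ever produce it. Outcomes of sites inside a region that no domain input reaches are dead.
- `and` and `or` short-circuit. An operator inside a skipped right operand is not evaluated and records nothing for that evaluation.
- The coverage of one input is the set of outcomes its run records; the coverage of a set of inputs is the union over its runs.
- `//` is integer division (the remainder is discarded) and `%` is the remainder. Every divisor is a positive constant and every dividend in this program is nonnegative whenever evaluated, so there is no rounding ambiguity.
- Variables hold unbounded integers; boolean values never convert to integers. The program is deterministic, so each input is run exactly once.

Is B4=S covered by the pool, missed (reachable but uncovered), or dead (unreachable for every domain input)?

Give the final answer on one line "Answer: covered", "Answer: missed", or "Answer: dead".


B4=S is recorded by pool input(s) 1, 2, 3, 4, 5, 6, 7, 8 -> covered
Answer: covered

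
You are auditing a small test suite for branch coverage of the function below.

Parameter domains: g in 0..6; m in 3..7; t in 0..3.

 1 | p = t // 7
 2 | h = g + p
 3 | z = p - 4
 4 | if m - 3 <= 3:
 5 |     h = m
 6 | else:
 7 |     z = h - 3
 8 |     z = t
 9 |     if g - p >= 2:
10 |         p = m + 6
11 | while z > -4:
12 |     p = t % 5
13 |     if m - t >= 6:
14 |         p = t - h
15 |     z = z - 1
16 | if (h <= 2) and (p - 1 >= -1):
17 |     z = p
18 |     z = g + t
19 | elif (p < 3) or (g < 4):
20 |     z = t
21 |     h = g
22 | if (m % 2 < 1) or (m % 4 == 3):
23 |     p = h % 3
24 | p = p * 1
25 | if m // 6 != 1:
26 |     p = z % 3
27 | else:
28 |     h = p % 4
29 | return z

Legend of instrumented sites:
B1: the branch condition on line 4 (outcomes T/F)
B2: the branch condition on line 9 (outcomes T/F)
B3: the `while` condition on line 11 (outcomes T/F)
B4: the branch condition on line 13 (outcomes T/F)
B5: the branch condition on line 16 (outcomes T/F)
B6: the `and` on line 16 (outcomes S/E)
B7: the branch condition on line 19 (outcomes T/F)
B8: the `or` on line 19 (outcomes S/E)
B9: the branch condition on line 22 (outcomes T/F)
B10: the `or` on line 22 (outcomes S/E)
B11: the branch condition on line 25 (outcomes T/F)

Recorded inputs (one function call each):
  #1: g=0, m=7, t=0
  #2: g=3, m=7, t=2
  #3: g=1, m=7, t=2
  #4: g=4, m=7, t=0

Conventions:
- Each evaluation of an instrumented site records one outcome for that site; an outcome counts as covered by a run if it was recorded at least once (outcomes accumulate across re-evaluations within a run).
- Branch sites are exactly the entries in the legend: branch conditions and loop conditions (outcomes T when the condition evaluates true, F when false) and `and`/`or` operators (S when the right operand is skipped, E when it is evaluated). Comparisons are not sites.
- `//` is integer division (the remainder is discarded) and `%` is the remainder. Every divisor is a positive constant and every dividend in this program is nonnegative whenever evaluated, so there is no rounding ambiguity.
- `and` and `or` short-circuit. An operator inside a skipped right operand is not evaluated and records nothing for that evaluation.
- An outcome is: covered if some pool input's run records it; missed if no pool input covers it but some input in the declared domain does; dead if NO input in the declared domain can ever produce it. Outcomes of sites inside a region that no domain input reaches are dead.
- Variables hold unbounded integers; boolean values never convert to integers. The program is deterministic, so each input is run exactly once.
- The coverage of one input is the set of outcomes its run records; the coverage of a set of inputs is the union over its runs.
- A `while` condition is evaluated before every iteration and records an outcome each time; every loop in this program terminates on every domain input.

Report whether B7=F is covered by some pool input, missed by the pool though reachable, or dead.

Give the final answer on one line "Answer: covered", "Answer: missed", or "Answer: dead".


no pool input records B7=F
but domain input (g=4, m=7, t=3) does record it -> reachable, so missed
Answer: missed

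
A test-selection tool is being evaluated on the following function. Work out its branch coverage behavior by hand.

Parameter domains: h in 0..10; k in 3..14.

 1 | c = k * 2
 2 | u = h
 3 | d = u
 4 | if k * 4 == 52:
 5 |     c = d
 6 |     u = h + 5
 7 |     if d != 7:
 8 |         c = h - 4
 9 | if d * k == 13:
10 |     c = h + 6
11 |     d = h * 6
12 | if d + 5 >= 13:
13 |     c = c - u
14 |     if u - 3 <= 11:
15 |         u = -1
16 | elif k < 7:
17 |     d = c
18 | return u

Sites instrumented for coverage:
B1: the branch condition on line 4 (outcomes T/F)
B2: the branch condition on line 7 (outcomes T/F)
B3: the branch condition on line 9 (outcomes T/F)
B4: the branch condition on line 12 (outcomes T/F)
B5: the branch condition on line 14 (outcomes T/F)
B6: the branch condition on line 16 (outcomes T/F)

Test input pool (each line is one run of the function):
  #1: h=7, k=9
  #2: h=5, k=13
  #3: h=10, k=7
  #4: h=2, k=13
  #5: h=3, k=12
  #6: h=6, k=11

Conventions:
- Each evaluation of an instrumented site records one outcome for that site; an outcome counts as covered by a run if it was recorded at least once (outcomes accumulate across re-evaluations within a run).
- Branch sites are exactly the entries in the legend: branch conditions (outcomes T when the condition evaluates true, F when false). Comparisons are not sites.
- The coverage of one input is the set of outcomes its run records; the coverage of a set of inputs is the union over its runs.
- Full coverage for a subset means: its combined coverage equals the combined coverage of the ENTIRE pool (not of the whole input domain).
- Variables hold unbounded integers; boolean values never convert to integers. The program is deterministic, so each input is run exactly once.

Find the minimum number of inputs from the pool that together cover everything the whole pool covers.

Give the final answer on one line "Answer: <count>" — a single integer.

test 1 (h=7, k=9) hits B1=F, B3=F, B4=F, B6=F
test 2 (h=5, k=13) hits B1=T, B2=T, B3=F, B4=F, B6=F
test 3 (h=10, k=7) hits B1=F, B3=F, B4=T, B5=T
test 4 (h=2, k=13) hits B1=T, B2=T, B3=F, B4=F, B6=F
test 5 (h=3, k=12) hits B1=F, B3=F, B4=F, B6=F
test 6 (h=6, k=11) hits B1=F, B3=F, B4=F, B6=F
the full pool covers 8 outcomes: B1=T, B1=F, B2=T, B3=F, B4=T, B4=F, B5=T, B6=F
no size-1 subset reaches all 8 outcomes (best union: 5/8)
inputs {2, 3} (size 2) cover everything; no size-2 subset with a lexicographically smaller index list covers all 8

Answer: 2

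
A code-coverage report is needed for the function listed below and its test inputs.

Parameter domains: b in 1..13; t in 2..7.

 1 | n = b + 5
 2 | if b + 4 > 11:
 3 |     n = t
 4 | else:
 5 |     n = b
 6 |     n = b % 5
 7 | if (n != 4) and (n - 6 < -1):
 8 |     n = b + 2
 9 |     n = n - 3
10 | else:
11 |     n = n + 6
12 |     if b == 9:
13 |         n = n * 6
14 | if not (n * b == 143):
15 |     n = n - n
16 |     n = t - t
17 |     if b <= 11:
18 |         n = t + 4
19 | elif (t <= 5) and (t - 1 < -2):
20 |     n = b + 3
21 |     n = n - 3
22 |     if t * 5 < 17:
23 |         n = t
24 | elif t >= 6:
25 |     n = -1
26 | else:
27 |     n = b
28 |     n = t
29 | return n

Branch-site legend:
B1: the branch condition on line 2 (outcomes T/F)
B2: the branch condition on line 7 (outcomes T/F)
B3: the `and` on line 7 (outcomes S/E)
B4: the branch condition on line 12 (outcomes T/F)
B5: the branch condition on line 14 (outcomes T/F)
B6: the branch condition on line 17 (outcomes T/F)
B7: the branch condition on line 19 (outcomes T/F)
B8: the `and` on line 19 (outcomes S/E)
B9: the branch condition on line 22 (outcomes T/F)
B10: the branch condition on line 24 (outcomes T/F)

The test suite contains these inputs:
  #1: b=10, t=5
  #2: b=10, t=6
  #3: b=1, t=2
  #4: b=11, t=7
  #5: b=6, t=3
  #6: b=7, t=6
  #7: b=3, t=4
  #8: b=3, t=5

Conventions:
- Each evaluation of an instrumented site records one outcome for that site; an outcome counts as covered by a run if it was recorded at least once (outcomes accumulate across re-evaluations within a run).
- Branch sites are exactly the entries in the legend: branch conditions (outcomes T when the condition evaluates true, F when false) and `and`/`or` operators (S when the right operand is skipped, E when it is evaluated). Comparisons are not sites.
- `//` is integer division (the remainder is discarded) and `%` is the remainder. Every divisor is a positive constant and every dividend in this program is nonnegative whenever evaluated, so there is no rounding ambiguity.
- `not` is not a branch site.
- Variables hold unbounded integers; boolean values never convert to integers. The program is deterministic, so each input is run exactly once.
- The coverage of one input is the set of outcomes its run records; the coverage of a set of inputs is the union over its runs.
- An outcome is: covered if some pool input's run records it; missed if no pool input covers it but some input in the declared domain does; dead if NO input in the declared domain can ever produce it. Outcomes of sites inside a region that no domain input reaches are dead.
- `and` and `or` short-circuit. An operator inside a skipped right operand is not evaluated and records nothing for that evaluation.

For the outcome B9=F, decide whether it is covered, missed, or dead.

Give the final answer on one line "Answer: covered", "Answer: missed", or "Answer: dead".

no pool input records B9=F
checking all 78 inputs in the declared domain: B9=F is never recorded -> dead

Answer: dead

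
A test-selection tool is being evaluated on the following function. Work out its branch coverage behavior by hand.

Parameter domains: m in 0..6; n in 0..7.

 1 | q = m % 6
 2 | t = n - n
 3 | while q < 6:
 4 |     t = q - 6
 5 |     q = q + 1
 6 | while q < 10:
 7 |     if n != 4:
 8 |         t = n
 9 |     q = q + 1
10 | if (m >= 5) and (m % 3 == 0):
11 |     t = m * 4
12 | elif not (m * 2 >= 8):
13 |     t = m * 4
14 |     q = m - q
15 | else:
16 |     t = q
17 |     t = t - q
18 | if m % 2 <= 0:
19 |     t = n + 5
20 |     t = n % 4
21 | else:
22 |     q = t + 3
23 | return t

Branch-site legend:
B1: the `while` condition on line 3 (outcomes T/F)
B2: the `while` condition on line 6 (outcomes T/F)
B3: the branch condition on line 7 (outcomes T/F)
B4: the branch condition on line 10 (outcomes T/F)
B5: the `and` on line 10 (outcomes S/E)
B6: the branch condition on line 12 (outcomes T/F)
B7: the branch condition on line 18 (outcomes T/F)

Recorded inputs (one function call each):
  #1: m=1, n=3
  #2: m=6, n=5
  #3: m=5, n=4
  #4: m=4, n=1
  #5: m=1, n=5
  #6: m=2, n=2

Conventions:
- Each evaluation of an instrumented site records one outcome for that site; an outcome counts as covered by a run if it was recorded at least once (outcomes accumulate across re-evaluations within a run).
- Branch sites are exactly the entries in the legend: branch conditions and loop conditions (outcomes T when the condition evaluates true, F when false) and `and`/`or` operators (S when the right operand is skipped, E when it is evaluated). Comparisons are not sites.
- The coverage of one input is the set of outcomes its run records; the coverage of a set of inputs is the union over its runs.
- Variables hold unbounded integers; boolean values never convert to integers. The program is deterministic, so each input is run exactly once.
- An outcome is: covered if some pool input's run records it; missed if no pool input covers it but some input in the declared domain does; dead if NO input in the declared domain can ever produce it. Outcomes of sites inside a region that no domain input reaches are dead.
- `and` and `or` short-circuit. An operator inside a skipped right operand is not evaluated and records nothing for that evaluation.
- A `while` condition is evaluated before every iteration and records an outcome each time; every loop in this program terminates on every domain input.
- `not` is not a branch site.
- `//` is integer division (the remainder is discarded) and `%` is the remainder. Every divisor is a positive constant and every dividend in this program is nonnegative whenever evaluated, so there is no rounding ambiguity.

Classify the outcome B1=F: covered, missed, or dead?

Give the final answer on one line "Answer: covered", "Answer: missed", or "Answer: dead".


B1=F is recorded by pool input(s) 1, 2, 3, 4, 5, 6 -> covered
Answer: covered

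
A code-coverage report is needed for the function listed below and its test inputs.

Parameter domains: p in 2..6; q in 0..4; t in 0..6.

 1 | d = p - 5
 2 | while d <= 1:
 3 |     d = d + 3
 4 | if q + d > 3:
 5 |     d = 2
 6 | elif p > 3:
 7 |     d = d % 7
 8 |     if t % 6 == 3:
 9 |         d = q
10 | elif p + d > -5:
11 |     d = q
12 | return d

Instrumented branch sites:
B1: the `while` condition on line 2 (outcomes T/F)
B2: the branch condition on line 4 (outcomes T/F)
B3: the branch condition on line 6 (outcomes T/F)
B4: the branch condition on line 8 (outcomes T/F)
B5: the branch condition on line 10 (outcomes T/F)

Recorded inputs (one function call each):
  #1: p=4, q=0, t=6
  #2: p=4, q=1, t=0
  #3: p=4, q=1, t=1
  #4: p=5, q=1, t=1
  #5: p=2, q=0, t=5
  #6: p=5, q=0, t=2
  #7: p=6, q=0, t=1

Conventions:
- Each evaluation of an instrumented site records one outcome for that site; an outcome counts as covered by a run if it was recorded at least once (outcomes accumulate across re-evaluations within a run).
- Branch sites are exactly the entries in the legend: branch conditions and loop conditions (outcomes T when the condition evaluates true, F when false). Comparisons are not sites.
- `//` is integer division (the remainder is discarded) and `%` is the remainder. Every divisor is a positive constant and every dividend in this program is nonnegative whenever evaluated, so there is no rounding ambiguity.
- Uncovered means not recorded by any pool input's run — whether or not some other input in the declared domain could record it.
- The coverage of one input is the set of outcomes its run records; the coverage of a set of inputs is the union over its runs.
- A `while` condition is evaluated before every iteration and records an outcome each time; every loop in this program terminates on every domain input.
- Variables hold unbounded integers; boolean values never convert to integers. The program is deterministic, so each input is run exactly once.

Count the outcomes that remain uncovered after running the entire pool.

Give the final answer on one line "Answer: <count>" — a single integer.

#1 (p=4, q=0, t=6) -> B1->T, B1->F, B2->F, B3->T, B4->F; covered: B1=T, B1=F, B2=F, B3=T, B4=F
#2 (p=4, q=1, t=0) -> B1->T, B1->F, B2->F, B3->T, B4->F; covered: B1=T, B1=F, B2=F, B3=T, B4=F
#3 (p=4, q=1, t=1) -> B1->T, B1->F, B2->F, B3->T, B4->F; covered: B1=T, B1=F, B2=F, B3=T, B4=F
#4 (p=5, q=1, t=1) -> B1->T, B1->F, B2->T; covered: B1=T, B1=F, B2=T
#5 (p=2, q=0, t=5) -> B1->T, B1->T, B1->F, B2->F, B3->F, B5->T; covered: B1=T, B1=F, B2=F, B3=F, B5=T
#6 (p=5, q=0, t=2) -> B1->T, B1->F, B2->F, B3->T, B4->F; covered: B1=T, B1=F, B2=F, B3=T, B4=F
#7 (p=6, q=0, t=1) -> B1->T, B1->F, B2->T; covered: B1=T, B1=F, B2=T
union over the pool: B1=T, B1=F, B2=T, B2=F, B3=T, B3=F, B4=F, B5=T
uncovered (2 of 10): B4=T, B5=F

Answer: 2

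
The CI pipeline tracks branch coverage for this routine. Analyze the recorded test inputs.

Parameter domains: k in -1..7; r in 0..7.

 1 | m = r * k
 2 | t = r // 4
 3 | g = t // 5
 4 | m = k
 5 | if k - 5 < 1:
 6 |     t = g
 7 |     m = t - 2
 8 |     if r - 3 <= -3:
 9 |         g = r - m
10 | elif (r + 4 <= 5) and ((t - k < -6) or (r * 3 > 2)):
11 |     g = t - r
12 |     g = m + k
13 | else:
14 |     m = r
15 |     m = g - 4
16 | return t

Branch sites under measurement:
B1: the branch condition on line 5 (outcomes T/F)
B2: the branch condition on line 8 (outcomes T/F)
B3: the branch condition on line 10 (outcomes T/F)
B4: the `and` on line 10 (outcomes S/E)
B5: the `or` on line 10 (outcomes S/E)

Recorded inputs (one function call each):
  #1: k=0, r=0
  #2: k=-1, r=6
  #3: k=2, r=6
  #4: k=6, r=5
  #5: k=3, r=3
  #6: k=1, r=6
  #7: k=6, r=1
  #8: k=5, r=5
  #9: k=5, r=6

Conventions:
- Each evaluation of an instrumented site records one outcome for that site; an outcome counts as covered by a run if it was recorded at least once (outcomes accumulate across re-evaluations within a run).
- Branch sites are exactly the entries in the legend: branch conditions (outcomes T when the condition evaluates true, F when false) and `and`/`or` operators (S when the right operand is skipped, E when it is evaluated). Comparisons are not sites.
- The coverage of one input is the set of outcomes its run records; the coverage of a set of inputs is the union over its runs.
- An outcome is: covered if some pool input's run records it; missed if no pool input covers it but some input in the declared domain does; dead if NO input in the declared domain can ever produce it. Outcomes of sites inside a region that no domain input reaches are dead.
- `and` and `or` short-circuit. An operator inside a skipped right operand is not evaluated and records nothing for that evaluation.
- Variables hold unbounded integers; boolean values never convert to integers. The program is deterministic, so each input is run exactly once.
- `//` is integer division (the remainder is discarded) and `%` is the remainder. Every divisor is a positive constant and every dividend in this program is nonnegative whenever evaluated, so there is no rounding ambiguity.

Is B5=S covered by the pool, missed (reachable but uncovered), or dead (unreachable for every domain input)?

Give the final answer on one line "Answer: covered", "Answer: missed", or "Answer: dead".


no pool input records B5=S
but domain input (k=7, r=0) does record it -> reachable, so missed
Answer: missed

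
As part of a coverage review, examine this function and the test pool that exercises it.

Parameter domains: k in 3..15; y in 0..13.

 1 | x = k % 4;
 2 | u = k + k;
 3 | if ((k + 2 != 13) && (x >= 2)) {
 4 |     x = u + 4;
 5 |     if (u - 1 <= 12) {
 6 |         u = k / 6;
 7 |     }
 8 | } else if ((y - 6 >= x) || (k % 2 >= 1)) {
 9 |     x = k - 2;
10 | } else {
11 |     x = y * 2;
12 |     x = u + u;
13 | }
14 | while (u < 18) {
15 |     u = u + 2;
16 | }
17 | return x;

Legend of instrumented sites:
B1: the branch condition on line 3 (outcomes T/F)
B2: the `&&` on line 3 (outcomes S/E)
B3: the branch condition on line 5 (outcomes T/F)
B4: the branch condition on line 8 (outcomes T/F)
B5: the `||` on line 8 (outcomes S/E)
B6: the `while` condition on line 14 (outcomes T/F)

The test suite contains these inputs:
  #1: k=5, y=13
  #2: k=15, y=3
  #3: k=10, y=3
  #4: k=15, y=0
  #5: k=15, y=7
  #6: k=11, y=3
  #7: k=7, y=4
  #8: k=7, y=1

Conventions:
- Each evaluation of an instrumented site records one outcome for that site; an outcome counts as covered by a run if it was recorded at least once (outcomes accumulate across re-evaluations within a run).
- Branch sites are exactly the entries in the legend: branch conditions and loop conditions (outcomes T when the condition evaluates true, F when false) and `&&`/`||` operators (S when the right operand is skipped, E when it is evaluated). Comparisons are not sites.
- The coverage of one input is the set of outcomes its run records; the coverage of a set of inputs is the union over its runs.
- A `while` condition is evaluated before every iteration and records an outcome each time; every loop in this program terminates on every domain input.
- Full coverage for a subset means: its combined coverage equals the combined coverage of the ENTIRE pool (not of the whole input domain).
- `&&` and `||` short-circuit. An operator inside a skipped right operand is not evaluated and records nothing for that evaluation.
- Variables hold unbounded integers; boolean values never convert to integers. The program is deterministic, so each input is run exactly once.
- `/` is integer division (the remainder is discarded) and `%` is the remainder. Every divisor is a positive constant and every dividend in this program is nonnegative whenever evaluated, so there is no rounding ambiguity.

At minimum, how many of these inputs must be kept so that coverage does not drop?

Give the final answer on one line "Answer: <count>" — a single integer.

run #1 (k=5, y=13) records B1=F, B2=E, B4=T, B5=S, B6=T, B6=F
run #2 (k=15, y=3) records B1=T, B2=E, B3=F, B6=F
run #3 (k=10, y=3) records B1=T, B2=E, B3=F, B6=F
run #4 (k=15, y=0) records B1=T, B2=E, B3=F, B6=F
run #5 (k=15, y=7) records B1=T, B2=E, B3=F, B6=F
run #6 (k=11, y=3) records B1=F, B2=S, B4=T, B5=E, B6=F
run #7 (k=7, y=4) records B1=T, B2=E, B3=F, B6=T, B6=F
run #8 (k=7, y=1) records B1=T, B2=E, B3=F, B6=T, B6=F
together the pool reaches 10 outcomes: B1=T, B1=F, B2=S, B2=E, B3=F, B4=T, B5=S, B5=E, B6=T, B6=F
every size-1 subset falls short of the 10 outcomes (best: 6/10)
every size-2 subset falls short of the 10 outcomes (best: 9/10)
inputs {1, 2, 6} (size 3) cover everything; no size-3 subset with a lexicographically smaller index list covers all 10

Answer: 3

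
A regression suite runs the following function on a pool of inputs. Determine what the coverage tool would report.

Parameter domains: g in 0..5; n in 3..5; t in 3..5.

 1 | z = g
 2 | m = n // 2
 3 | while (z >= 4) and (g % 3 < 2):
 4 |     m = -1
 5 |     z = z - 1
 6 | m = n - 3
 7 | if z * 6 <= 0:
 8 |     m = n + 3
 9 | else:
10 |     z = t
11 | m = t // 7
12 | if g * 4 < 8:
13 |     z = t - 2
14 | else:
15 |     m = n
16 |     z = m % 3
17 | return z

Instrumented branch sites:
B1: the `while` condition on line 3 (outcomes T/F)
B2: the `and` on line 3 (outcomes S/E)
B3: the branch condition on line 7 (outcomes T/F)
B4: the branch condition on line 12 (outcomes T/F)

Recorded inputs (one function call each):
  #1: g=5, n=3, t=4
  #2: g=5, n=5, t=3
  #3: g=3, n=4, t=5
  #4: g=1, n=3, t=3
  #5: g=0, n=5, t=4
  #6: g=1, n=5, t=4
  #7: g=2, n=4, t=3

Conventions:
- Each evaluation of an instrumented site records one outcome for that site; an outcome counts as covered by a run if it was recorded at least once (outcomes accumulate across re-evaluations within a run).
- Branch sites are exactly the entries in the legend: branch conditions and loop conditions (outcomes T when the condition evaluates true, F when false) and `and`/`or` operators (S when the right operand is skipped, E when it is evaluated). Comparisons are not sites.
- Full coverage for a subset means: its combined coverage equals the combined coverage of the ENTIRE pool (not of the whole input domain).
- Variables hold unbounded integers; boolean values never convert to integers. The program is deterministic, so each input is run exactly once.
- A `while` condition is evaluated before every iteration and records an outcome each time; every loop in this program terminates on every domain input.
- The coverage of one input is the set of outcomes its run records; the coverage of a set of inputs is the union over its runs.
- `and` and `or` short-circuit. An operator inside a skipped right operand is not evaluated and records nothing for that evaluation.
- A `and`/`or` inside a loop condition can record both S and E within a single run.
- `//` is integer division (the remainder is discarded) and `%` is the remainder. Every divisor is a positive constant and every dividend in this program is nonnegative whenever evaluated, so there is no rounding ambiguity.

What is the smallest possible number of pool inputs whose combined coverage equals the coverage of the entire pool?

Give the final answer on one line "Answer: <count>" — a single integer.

run #1 (g=5, n=3, t=4) runs B2->E, B1->F, B3->F, B4->F; records B1=F, B2=E, B3=F, B4=F
run #2 (g=5, n=5, t=3) runs B2->E, B1->F, B3->F, B4->F; records B1=F, B2=E, B3=F, B4=F
run #3 (g=3, n=4, t=5) runs B2->S, B1->F, B3->F, B4->F; records B1=F, B2=S, B3=F, B4=F
run #4 (g=1, n=3, t=3) runs B2->S, B1->F, B3->F, B4->T; records B1=F, B2=S, B3=F, B4=T
run #5 (g=0, n=5, t=4) runs B2->S, B1->F, B3->T, B4->T; records B1=F, B2=S, B3=T, B4=T
run #6 (g=1, n=5, t=4) runs B2->S, B1->F, B3->F, B4->T; records B1=F, B2=S, B3=F, B4=T
run #7 (g=2, n=4, t=3) runs B2->S, B1->F, B3->F, B4->F; records B1=F, B2=S, B3=F, B4=F
union over all inputs: B1=F, B2=S, B2=E, B3=T, B3=F, B4=T, B4=F (7 outcomes)
checked all size-1 subsets: none covers 7 outcomes (max 4/7)
size 2: inputs {1, 5} cover all 7 outcomes, and no lexicographically smaller subset of this size does

Answer: 2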